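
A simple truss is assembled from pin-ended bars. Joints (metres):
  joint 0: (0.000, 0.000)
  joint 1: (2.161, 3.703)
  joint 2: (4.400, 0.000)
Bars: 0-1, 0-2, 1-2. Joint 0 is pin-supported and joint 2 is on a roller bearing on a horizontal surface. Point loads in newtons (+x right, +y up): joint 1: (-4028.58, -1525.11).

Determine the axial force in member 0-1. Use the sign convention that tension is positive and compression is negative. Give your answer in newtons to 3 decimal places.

-4824.080

N=3 nodes, M=3 members, R=3 reactions → 2N=6, M+R=6
member 0 (0-1): L=4.2874, (cx,cy)=(0.5040,0.8637)
member 1 (0-2): L=4.4000, (cx,cy)=(1.0000,0.0000)
member 2 (1-2): L=4.3273, (cx,cy)=(0.5174,-0.8557)
solve A·x = −loads:
  F[0-1] = -4824.0797 N (compression)
  F[0-2] = -1597.0965 N (compression)
  F[1-2] = +3086.6814 N (tension)
  Rx@0 = +4028.5800 N
  Ry@0 = +4166.4893 N
  Ry@2 = -2641.3793 N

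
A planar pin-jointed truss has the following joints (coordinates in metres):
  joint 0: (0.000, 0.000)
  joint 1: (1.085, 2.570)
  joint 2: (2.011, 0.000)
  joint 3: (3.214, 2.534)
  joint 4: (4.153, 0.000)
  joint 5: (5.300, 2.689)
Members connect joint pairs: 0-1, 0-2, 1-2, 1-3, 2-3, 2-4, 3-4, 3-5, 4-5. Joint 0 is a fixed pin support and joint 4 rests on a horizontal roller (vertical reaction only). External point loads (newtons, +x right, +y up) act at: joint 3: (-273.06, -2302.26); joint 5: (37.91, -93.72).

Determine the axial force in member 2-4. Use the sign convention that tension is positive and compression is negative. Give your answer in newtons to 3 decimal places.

572.441

N=6 nodes, M=9 members, R=3 reactions → 2N=12, M+R=12
member 0 (0-1): L=2.7896, (cx,cy)=(0.3889,0.9213)
member 1 (0-2): L=2.0110, (cx,cy)=(1.0000,0.0000)
member 2 (1-2): L=2.7317, (cx,cy)=(0.3390,-0.9408)
member 3 (1-3): L=2.1293, (cx,cy)=(0.9999,-0.0169)
member 4 (2-3): L=2.8051, (cx,cy)=(0.4289,0.9034)
member 5 (2-4): L=2.1420, (cx,cy)=(1.0000,0.0000)
member 6 (3-4): L=2.7024, (cx,cy)=(0.3475,-0.9377)
member 7 (3-5): L=2.0918, (cx,cy)=(0.9973,0.0741)
member 8 (4-5): L=2.9234, (cx,cy)=(0.3923,0.9198)
solve A·x = −loads:
  F[0-1] = -691.1431 N (compression)
  F[0-2] = +33.6620 N (tension)
  F[1-2] = +685.8053 N (tension)
  F[1-3] = -501.3570 N (compression)
  F[2-3] = -714.2184 N (compression)
  F[2-4] = +572.4406 N (tension)
  F[3-4] = -1769.8353 N (compression)
  F[3-5] = +80.6577 N (tension)
  F[4-5] = -108.3877 N (compression)
  Rx@0 = +235.1500 N
  Ry@0 = +636.7251 N
  Ry@4 = +1759.2549 N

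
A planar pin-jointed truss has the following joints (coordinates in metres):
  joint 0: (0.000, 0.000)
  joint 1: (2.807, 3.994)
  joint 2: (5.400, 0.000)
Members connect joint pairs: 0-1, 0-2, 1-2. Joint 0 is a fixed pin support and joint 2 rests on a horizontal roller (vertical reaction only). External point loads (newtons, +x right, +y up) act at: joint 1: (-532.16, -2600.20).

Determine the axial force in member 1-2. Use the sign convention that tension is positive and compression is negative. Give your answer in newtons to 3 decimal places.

N=3 nodes, M=3 members, R=3 reactions → 2N=6, M+R=6
member 0 (0-1): L=4.8817, (cx,cy)=(0.5750,0.8182)
member 1 (0-2): L=5.4000, (cx,cy)=(1.0000,0.0000)
member 2 (1-2): L=4.7619, (cx,cy)=(0.5445,-0.8387)
solve A·x = −loads:
  F[0-1] = -2007.1791 N (compression)
  F[0-2] = +621.9702 N (tension)
  F[1-2] = -1142.2134 N (compression)
  Rx@0 = +532.1600 N
  Ry@0 = +1642.1788 N
  Ry@2 = +958.0212 N

-1142.213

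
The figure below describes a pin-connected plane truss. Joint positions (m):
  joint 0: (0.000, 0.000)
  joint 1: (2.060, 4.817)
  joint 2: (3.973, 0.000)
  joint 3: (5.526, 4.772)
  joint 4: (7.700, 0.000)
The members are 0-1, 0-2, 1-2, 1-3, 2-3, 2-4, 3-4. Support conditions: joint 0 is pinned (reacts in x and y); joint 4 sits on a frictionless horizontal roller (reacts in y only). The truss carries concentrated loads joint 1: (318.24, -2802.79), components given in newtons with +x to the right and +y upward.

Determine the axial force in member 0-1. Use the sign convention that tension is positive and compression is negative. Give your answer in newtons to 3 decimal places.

N=5 nodes, M=7 members, R=3 reactions → 2N=10, M+R=10
member 0 (0-1): L=5.2390, (cx,cy)=(0.3932,0.9195)
member 1 (0-2): L=3.9730, (cx,cy)=(1.0000,0.0000)
member 2 (1-2): L=5.1830, (cx,cy)=(0.3691,-0.9294)
member 3 (1-3): L=3.4663, (cx,cy)=(0.9999,-0.0130)
member 4 (2-3): L=5.0183, (cx,cy)=(0.3095,0.9509)
member 5 (2-4): L=3.7270, (cx,cy)=(1.0000,0.0000)
member 6 (3-4): L=5.2439, (cx,cy)=(0.4146,-0.9100)
solve A·x = −loads:
  F[0-1] = -2016.2761 N (compression)
  F[0-2] = +1111.0499 N (tension)
  F[1-2] = -1010.7055 N (compression)
  F[1-3] = -738.0666 N (compression)
  F[2-3] = +987.8334 N (tension)
  F[2-4] = +432.3050 N (tension)
  F[3-4] = -1042.7574 N (compression)
  Rx@0 = -318.2400 N
  Ry@0 = +1853.8667 N
  Ry@4 = +948.9233 N

-2016.276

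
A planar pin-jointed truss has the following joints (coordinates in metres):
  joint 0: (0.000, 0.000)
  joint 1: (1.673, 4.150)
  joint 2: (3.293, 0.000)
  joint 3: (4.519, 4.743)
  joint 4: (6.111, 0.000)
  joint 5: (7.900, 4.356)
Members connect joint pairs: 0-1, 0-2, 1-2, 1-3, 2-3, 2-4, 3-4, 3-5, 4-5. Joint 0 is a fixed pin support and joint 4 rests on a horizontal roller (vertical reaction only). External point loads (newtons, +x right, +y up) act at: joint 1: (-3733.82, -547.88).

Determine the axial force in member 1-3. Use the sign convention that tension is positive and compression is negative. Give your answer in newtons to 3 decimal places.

N=6 nodes, M=9 members, R=3 reactions → 2N=12, M+R=12
member 0 (0-1): L=4.4745, (cx,cy)=(0.3739,0.9275)
member 1 (0-2): L=3.2930, (cx,cy)=(1.0000,0.0000)
member 2 (1-2): L=4.4550, (cx,cy)=(0.3636,-0.9315)
member 3 (1-3): L=2.9071, (cx,cy)=(0.9790,0.2040)
member 4 (2-3): L=4.8989, (cx,cy)=(0.2503,0.9682)
member 5 (2-4): L=2.8180, (cx,cy)=(1.0000,0.0000)
member 6 (3-4): L=5.0031, (cx,cy)=(0.3182,-0.9480)
member 7 (3-5): L=3.4031, (cx,cy)=(0.9935,-0.1137)
member 8 (4-5): L=4.7091, (cx,cy)=(0.3799,0.9250)
solve A·x = −loads:
  F[0-1] = -3162.9404 N (compression)
  F[0-2] = -2551.2158 N (compression)
  F[1-2] = +2896.0676 N (tension)
  F[1-3] = +1530.2714 N (tension)
  F[2-3] = -2786.4743 N (compression)
  F[2-4] = -800.7518 N (compression)
  F[3-4] = +2516.4584 N (tension)
  F[3-5] = +0.0000 N (tension)
  F[4-5] = -0.0000 N (compression)
  Rx@0 = +3733.8200 N
  Ry@0 = +2933.5370 N
  Ry@4 = -2385.6570 N

1530.271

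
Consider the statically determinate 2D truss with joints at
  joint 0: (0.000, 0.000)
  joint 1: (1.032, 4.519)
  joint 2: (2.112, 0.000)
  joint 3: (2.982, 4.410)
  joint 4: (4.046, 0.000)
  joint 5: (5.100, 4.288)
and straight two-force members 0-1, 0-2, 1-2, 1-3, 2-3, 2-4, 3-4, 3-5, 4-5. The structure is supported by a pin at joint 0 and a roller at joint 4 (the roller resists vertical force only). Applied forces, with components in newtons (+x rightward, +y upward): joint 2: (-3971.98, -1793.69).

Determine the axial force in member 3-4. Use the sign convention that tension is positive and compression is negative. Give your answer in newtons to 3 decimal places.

-963.167

N=6 nodes, M=9 members, R=3 reactions → 2N=12, M+R=12
member 0 (0-1): L=4.6353, (cx,cy)=(0.2226,0.9749)
member 1 (0-2): L=2.1120, (cx,cy)=(1.0000,0.0000)
member 2 (1-2): L=4.6463, (cx,cy)=(0.2324,-0.9726)
member 3 (1-3): L=1.9530, (cx,cy)=(0.9984,-0.0558)
member 4 (2-3): L=4.4950, (cx,cy)=(0.1935,0.9811)
member 5 (2-4): L=1.9340, (cx,cy)=(1.0000,0.0000)
member 6 (3-4): L=4.5365, (cx,cy)=(0.2345,-0.9721)
member 7 (3-5): L=2.1215, (cx,cy)=(0.9983,-0.0575)
member 8 (4-5): L=4.4156, (cx,cy)=(0.2387,0.9711)
solve A·x = −loads:
  F[0-1] = -879.4625 N (compression)
  F[0-2] = -3776.1788 N (compression)
  F[1-2] = +904.8760 N (tension)
  F[1-3] = -406.7690 N (compression)
  F[2-3] = +931.2074 N (tension)
  F[2-4] = +225.9012 N (tension)
  F[3-4] = -963.1670 N (compression)
  F[3-5] = -0.0000 N (compression)
  F[4-5] = +0.0000 N (tension)
  Rx@0 = +3971.9800 N
  Ry@0 = +857.3891 N
  Ry@4 = +936.3009 N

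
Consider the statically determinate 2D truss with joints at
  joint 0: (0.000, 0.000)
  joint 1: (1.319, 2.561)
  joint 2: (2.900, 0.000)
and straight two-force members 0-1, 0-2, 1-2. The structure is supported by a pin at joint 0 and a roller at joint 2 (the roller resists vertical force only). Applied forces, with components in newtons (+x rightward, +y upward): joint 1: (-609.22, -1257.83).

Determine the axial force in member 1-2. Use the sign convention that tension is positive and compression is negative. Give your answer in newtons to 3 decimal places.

-40.064

N=3 nodes, M=3 members, R=3 reactions → 2N=6, M+R=6
member 0 (0-1): L=2.8807, (cx,cy)=(0.4579,0.8890)
member 1 (0-2): L=2.9000, (cx,cy)=(1.0000,0.0000)
member 2 (1-2): L=3.0097, (cx,cy)=(0.5253,-0.8509)
solve A·x = −loads:
  F[0-1] = -1376.5068 N (compression)
  F[0-2] = +21.0459 N (tension)
  F[1-2] = -40.0645 N (compression)
  Rx@0 = +609.2200 N
  Ry@0 = +1223.7385 N
  Ry@2 = +34.0915 N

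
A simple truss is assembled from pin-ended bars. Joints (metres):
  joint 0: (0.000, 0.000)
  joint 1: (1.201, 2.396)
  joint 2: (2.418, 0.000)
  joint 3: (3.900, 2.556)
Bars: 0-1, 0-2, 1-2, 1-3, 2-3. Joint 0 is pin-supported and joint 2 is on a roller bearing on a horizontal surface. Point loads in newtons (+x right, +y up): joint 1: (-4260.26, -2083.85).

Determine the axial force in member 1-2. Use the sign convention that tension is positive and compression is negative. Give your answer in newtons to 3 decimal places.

3573.951

N=4 nodes, M=5 members, R=3 reactions → 2N=8, M+R=8
member 0 (0-1): L=2.6802, (cx,cy)=(0.4481,0.8940)
member 1 (0-2): L=2.4180, (cx,cy)=(1.0000,0.0000)
member 2 (1-2): L=2.6874, (cx,cy)=(0.4529,-0.8916)
member 3 (1-3): L=2.7037, (cx,cy)=(0.9982,0.0592)
member 4 (2-3): L=2.9546, (cx,cy)=(0.5016,0.8651)
solve A·x = −loads:
  F[0-1] = -5895.3485 N (compression)
  F[0-2] = -1618.5022 N (compression)
  F[1-2] = +3573.9511 N (tension)
  F[1-3] = +0.0000 N (tension)
  F[2-3] = -0.0000 N (compression)
  Rx@0 = +4260.2600 N
  Ry@0 = +5270.3178 N
  Ry@2 = -3186.4678 N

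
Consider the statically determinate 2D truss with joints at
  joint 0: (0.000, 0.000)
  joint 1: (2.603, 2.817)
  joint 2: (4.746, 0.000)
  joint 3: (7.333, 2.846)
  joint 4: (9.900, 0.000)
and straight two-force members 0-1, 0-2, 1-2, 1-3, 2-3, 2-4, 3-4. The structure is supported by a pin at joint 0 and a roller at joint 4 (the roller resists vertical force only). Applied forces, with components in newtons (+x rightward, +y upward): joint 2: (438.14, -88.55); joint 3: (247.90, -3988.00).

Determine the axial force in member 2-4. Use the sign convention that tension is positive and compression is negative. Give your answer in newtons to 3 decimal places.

N=5 nodes, M=7 members, R=3 reactions → 2N=10, M+R=10
member 0 (0-1): L=3.8355, (cx,cy)=(0.6787,0.7345)
member 1 (0-2): L=4.7460, (cx,cy)=(1.0000,0.0000)
member 2 (1-2): L=3.5395, (cx,cy)=(0.6055,-0.7959)
member 3 (1-3): L=4.7301, (cx,cy)=(1.0000,0.0061)
member 4 (2-3): L=3.8461, (cx,cy)=(0.6726,0.7400)
member 5 (2-4): L=5.1540, (cx,cy)=(1.0000,0.0000)
member 6 (3-4): L=3.8326, (cx,cy)=(0.6698,-0.7426)
solve A·x = −loads:
  F[0-1] = -1373.6675 N (compression)
  F[0-2] = +1618.2918 N (tension)
  F[1-2] = +1254.6152 N (tension)
  F[1-3] = -1691.8976 N (compression)
  F[2-3] = -1229.7327 N (compression)
  F[2-4] = +2766.9258 N (tension)
  F[3-4] = -4131.1483 N (compression)
  Rx@0 = -686.0400 N
  Ry@0 = +1008.8949 N
  Ry@4 = +3067.6551 N

2766.926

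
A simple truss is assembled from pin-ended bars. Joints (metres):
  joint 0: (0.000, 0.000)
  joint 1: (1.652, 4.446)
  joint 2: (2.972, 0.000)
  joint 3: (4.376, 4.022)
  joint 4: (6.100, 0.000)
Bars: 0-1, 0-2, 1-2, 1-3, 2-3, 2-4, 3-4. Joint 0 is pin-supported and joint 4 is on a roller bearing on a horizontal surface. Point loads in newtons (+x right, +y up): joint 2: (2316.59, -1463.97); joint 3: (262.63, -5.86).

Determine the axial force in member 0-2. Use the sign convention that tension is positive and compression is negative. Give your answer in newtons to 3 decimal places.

N=5 nodes, M=7 members, R=3 reactions → 2N=10, M+R=10
member 0 (0-1): L=4.7430, (cx,cy)=(0.3483,0.9374)
member 1 (0-2): L=2.9720, (cx,cy)=(1.0000,0.0000)
member 2 (1-2): L=4.6378, (cx,cy)=(0.2846,-0.9586)
member 3 (1-3): L=2.7568, (cx,cy)=(0.9881,-0.1538)
member 4 (2-3): L=4.2600, (cx,cy)=(0.3296,0.9441)
member 5 (2-4): L=3.1280, (cx,cy)=(1.0000,0.0000)
member 6 (3-4): L=4.3759, (cx,cy)=(0.3940,-0.9191)
solve A·x = −loads:
  F[0-1] = -617.8881 N (compression)
  F[0-2] = +2794.4323 N (tension)
  F[1-2] = +670.0964 N (tension)
  F[1-3] = -410.8210 N (compression)
  F[2-3] = +870.2074 N (tension)
  F[2-4] = +381.7630 N (tension)
  F[3-4] = -969.0045 N (compression)
  Rx@0 = -2579.2200 N
  Ry@0 = +579.1972 N
  Ry@4 = +890.6328 N

2794.432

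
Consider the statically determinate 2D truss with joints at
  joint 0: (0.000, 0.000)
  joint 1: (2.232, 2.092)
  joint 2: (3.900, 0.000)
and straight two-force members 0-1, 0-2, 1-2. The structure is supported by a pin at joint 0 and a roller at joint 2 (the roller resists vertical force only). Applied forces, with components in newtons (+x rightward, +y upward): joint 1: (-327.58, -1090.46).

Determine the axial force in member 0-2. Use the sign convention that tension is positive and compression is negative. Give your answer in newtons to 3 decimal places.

N=3 nodes, M=3 members, R=3 reactions → 2N=6, M+R=6
member 0 (0-1): L=3.0591, (cx,cy)=(0.7296,0.6839)
member 1 (0-2): L=3.9000, (cx,cy)=(1.0000,0.0000)
member 2 (1-2): L=2.6756, (cx,cy)=(0.6234,-0.7819)
solve A·x = −loads:
  F[0-1] = -938.9409 N (compression)
  F[0-2] = +357.4889 N (tension)
  F[1-2] = -573.4337 N (compression)
  Rx@0 = +327.5800 N
  Ry@0 = +642.0986 N
  Ry@2 = +448.3614 N

357.489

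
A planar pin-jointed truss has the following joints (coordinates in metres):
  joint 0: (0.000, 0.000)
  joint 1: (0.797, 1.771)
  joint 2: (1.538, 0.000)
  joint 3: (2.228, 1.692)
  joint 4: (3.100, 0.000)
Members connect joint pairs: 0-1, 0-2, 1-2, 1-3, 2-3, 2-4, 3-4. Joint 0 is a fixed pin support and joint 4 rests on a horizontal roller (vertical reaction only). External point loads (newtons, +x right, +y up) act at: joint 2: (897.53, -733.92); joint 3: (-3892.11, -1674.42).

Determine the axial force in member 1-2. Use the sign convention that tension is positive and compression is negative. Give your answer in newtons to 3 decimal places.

3371.965

N=5 nodes, M=7 members, R=3 reactions → 2N=10, M+R=10
member 0 (0-1): L=1.9421, (cx,cy)=(0.4104,0.9119)
member 1 (0-2): L=1.5380, (cx,cy)=(1.0000,0.0000)
member 2 (1-2): L=1.9198, (cx,cy)=(0.3860,-0.9225)
member 3 (1-3): L=1.4332, (cx,cy)=(0.9985,-0.0551)
member 4 (2-3): L=1.8273, (cx,cy)=(0.3776,0.9260)
member 5 (2-4): L=1.5620, (cx,cy)=(1.0000,0.0000)
member 6 (3-4): L=1.9035, (cx,cy)=(0.4581,-0.8889)
solve A·x = −loads:
  F[0-1] = -3251.5619 N (compression)
  F[0-2] = -1660.1842 N (compression)
  F[1-2] = +3371.9648 N (tension)
  F[1-3] = -2639.9322 N (compression)
  F[2-3] = -2566.7679 N (compression)
  F[2-4] = -286.9549 N (compression)
  F[3-4] = +626.3921 N (tension)
  Rx@0 = +2994.5800 N
  Ry@0 = +2965.1379 N
  Ry@4 = -556.7979 N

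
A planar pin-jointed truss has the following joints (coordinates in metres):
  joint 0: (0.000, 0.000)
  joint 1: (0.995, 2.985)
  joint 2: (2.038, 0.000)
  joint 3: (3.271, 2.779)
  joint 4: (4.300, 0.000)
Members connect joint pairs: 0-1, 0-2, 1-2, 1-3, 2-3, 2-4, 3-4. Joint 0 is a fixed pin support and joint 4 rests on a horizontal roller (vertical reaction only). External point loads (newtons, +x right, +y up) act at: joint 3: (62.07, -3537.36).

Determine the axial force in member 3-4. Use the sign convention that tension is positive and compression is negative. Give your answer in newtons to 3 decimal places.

-2912.180

N=5 nodes, M=7 members, R=3 reactions → 2N=10, M+R=10
member 0 (0-1): L=3.1465, (cx,cy)=(0.3162,0.9487)
member 1 (0-2): L=2.0380, (cx,cy)=(1.0000,0.0000)
member 2 (1-2): L=3.1620, (cx,cy)=(0.3299,-0.9440)
member 3 (1-3): L=2.2853, (cx,cy)=(0.9959,-0.0901)
member 4 (2-3): L=3.0403, (cx,cy)=(0.4056,0.9141)
member 5 (2-4): L=2.2620, (cx,cy)=(1.0000,0.0000)
member 6 (3-4): L=2.9634, (cx,cy)=(0.3472,-0.9378)
solve A·x = −loads:
  F[0-1] = -850.0033 N (compression)
  F[0-2] = +330.8646 N (tension)
  F[1-2] = +908.7013 N (tension)
  F[1-3] = -570.8604 N (compression)
  F[2-3] = -938.4870 N (compression)
  F[2-4] = +1011.2178 N (tension)
  F[3-4] = -2912.1799 N (compression)
  Rx@0 = -62.0700 N
  Ry@0 = +806.3839 N
  Ry@4 = +2730.9761 N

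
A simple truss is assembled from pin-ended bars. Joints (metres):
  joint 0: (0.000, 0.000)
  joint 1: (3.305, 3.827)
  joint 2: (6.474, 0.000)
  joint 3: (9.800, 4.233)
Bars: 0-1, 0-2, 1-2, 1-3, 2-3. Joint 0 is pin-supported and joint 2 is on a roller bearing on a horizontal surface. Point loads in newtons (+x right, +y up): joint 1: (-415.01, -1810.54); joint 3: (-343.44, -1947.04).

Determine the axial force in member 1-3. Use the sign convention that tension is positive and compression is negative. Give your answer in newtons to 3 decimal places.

1250.127

N=4 nodes, M=5 members, R=3 reactions → 2N=8, M+R=8
member 0 (0-1): L=5.0566, (cx,cy)=(0.6536,0.7568)
member 1 (0-2): L=6.4740, (cx,cy)=(1.0000,0.0000)
member 2 (1-2): L=4.9688, (cx,cy)=(0.6378,-0.7702)
member 3 (1-3): L=6.5077, (cx,cy)=(0.9981,0.0624)
member 4 (2-3): L=5.3834, (cx,cy)=(0.6178,0.7863)
solve A·x = −loads:
  F[0-1] = -470.1805 N (compression)
  F[0-2] = -451.1379 N (compression)
  F[1-2] = -1787.4230 N (compression)
  F[1-3] = +1250.1266 N (tension)
  F[2-3] = -2575.3556 N (compression)
  Rx@0 = +758.4500 N
  Ry@0 = +355.8497 N
  Ry@2 = +3401.7303 N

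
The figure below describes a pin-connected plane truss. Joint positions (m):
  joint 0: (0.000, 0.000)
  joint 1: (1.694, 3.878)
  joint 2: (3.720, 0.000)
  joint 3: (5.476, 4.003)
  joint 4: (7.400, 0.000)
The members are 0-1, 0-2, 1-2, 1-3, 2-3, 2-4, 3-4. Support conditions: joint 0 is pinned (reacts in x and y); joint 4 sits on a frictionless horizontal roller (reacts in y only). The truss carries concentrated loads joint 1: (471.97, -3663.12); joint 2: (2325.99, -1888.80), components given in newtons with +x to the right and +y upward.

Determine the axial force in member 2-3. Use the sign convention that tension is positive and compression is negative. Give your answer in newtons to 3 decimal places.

N=5 nodes, M=7 members, R=3 reactions → 2N=10, M+R=10
member 0 (0-1): L=4.2318, (cx,cy)=(0.4003,0.9164)
member 1 (0-2): L=3.7200, (cx,cy)=(1.0000,0.0000)
member 2 (1-2): L=4.3753, (cx,cy)=(0.4631,-0.8863)
member 3 (1-3): L=3.7841, (cx,cy)=(0.9995,0.0330)
member 4 (2-3): L=4.3712, (cx,cy)=(0.4017,0.9158)
member 5 (2-4): L=3.6800, (cx,cy)=(1.0000,0.0000)
member 6 (3-4): L=4.4414, (cx,cy)=(0.4332,-0.9013)
solve A·x = −loads:
  F[0-1] = -3837.3828 N (compression)
  F[0-2] = +4334.0571 N (tension)
  F[1-2] = -236.2031 N (compression)
  F[1-3] = -1899.7300 N (compression)
  F[2-3] = +2291.1541 N (tension)
  F[2-4] = +978.2937 N (tension)
  F[3-4] = -2258.2985 N (compression)
  Rx@0 = -2797.9600 N
  Ry@0 = +3516.5199 N
  Ry@4 = +2035.4001 N

2291.154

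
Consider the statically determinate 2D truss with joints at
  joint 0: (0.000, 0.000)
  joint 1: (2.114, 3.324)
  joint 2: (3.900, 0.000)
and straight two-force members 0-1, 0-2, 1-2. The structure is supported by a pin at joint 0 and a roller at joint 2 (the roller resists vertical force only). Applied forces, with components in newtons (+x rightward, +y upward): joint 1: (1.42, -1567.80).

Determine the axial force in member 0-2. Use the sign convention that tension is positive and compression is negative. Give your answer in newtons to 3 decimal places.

457.267

N=3 nodes, M=3 members, R=3 reactions → 2N=6, M+R=6
member 0 (0-1): L=3.9393, (cx,cy)=(0.5366,0.8438)
member 1 (0-2): L=3.9000, (cx,cy)=(1.0000,0.0000)
member 2 (1-2): L=3.7734, (cx,cy)=(0.4733,-0.8809)
solve A·x = −loads:
  F[0-1] = -849.4372 N (compression)
  F[0-2] = +457.2667 N (tension)
  F[1-2] = -966.1050 N (compression)
  Rx@0 = -1.4200 N
  Ry@0 = +716.7617 N
  Ry@2 = +851.0383 N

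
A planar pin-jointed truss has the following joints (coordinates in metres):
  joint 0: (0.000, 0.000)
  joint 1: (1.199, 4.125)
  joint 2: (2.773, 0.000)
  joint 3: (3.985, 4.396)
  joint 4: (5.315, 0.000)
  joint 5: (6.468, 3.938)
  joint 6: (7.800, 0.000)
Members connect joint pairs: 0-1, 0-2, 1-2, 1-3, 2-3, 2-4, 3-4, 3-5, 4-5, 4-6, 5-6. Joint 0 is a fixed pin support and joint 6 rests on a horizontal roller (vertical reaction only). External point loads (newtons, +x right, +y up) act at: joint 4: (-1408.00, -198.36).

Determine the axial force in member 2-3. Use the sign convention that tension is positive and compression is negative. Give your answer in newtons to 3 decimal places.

-61.420

N=7 nodes, M=11 members, R=3 reactions → 2N=14, M+R=14
member 0 (0-1): L=4.2957, (cx,cy)=(0.2791,0.9603)
member 1 (0-2): L=2.7730, (cx,cy)=(1.0000,0.0000)
member 2 (1-2): L=4.4151, (cx,cy)=(0.3565,-0.9343)
member 3 (1-3): L=2.7991, (cx,cy)=(0.9953,0.0968)
member 4 (2-3): L=4.5600, (cx,cy)=(0.2658,0.9640)
member 5 (2-4): L=2.5420, (cx,cy)=(1.0000,0.0000)
member 6 (3-4): L=4.5928, (cx,cy)=(0.2896,-0.9572)
member 7 (3-5): L=2.5249, (cx,cy)=(0.9834,-0.1814)
member 8 (4-5): L=4.1033, (cx,cy)=(0.2810,0.9597)
member 9 (4-6): L=2.4850, (cx,cy)=(1.0000,0.0000)
member 10 (5-6): L=4.1572, (cx,cy)=(0.3204,-0.9473)
solve A·x = −loads:
  F[0-1] = -65.8109 N (compression)
  F[0-2] = -1389.6312 N (compression)
  F[1-2] = +63.3751 N (tension)
  F[1-3] = -41.1556 N (compression)
  F[2-3] = -61.4202 N (compression)
  F[2-4] = -1350.7129 N (compression)
  F[3-4] = +81.6192 N (tension)
  F[3-5] = -82.2878 N (compression)
  F[4-5] = +125.2857 N (tension)
  F[4-6] = +45.7184 N (tension)
  F[5-6] = -142.6872 N (compression)
  Rx@0 = +1408.0000 N
  Ry@0 = +63.1955 N
  Ry@6 = +135.1645 N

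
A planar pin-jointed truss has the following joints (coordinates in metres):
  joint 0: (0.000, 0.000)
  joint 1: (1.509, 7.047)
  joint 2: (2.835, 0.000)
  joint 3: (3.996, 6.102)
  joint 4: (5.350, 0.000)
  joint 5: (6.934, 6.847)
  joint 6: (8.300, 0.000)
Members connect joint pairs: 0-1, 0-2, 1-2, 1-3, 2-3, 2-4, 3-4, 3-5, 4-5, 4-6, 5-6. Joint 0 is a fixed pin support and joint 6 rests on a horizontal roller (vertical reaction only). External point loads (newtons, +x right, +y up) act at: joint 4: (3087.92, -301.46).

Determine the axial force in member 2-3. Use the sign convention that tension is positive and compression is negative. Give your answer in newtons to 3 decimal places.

-127.024

N=7 nodes, M=11 members, R=3 reactions → 2N=14, M+R=14
member 0 (0-1): L=7.2068, (cx,cy)=(0.2094,0.9778)
member 1 (0-2): L=2.8350, (cx,cy)=(1.0000,0.0000)
member 2 (1-2): L=7.1707, (cx,cy)=(0.1849,-0.9828)
member 3 (1-3): L=2.6605, (cx,cy)=(0.9348,-0.3552)
member 4 (2-3): L=6.2115, (cx,cy)=(0.1869,0.9824)
member 5 (2-4): L=2.5150, (cx,cy)=(1.0000,0.0000)
member 6 (3-4): L=6.2504, (cx,cy)=(0.2166,-0.9763)
member 7 (3-5): L=3.0310, (cx,cy)=(0.9693,0.2458)
member 8 (4-5): L=7.0278, (cx,cy)=(0.2254,0.9743)
member 9 (4-6): L=2.9500, (cx,cy)=(1.0000,0.0000)
member 10 (5-6): L=6.9819, (cx,cy)=(0.1956,-0.9807)
solve A·x = −loads:
  F[0-1] = -109.5744 N (compression)
  F[0-2] = +3110.8634 N (tension)
  F[1-2] = +126.9752 N (tension)
  F[1-3] = -49.6621 N (compression)
  F[2-3] = -127.0239 N (compression)
  F[2-4] = +3158.0860 N (tension)
  F[3-4] = +86.6509 N (tension)
  F[3-5] = -91.7516 N (compression)
  F[4-5] = +222.5943 N (tension)
  F[4-6] = +38.7664 N (tension)
  F[5-6] = -198.1439 N (compression)
  Rx@0 = -3087.9200 N
  Ry@0 = +107.1454 N
  Ry@6 = +194.3146 N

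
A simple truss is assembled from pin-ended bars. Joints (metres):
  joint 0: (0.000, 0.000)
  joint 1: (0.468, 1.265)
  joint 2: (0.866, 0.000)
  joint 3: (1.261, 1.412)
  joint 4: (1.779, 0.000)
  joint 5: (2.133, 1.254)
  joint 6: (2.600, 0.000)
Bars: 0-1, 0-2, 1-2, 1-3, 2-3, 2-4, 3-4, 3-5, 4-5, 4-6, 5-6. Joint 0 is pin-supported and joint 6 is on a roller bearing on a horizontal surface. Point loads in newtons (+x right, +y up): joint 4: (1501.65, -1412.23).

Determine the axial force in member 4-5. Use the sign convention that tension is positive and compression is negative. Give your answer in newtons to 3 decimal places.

N=7 nodes, M=11 members, R=3 reactions → 2N=14, M+R=14
member 0 (0-1): L=1.3488, (cx,cy)=(0.3470,0.9379)
member 1 (0-2): L=0.8660, (cx,cy)=(1.0000,0.0000)
member 2 (1-2): L=1.3261, (cx,cy)=(0.3001,-0.9539)
member 3 (1-3): L=0.8065, (cx,cy)=(0.9832,0.1823)
member 4 (2-3): L=1.4662, (cx,cy)=(0.2694,0.9630)
member 5 (2-4): L=0.9130, (cx,cy)=(1.0000,0.0000)
member 6 (3-4): L=1.5040, (cx,cy)=(0.3444,-0.9388)
member 7 (3-5): L=0.8862, (cx,cy)=(0.9840,-0.1783)
member 8 (4-5): L=1.3030, (cx,cy)=(0.2717,0.9624)
member 9 (4-6): L=0.8210, (cx,cy)=(1.0000,0.0000)
member 10 (5-6): L=1.3381, (cx,cy)=(0.3490,-0.9371)
solve A·x = −loads:
  F[0-1] = -475.4784 N (compression)
  F[0-2] = +1666.6297 N (tension)
  F[1-2] = +411.4331 N (tension)
  F[1-3] = -293.3736 N (compression)
  F[2-3] = -407.5340 N (compression)
  F[2-4] = +1899.8999 N (tension)
  F[3-4] = +591.1573 N (tension)
  F[3-5] = -611.6507 N (compression)
  F[4-5] = +890.7429 N (tension)
  F[4-6] = +359.8549 N (tension)
  F[5-6] = -1031.1228 N (compression)
  Rx@0 = -1501.6500 N
  Ry@0 = +445.9388 N
  Ry@6 = +966.2912 N

890.743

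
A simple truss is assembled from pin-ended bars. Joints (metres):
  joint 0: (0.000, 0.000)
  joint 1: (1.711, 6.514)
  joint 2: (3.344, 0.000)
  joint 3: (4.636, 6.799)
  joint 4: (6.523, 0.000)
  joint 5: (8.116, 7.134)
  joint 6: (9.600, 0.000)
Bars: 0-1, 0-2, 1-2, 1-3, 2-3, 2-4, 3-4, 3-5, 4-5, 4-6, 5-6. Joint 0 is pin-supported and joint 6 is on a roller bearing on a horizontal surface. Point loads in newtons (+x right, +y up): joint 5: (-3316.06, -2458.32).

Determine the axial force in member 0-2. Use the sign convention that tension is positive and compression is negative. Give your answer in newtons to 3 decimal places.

N=7 nodes, M=11 members, R=3 reactions → 2N=14, M+R=14
member 0 (0-1): L=6.7350, (cx,cy)=(0.2540,0.9672)
member 1 (0-2): L=3.3440, (cx,cy)=(1.0000,0.0000)
member 2 (1-2): L=6.7156, (cx,cy)=(0.2432,-0.9700)
member 3 (1-3): L=2.9389, (cx,cy)=(0.9953,0.0970)
member 4 (2-3): L=6.9207, (cx,cy)=(0.1867,0.9824)
member 5 (2-4): L=3.1790, (cx,cy)=(1.0000,0.0000)
member 6 (3-4): L=7.0560, (cx,cy)=(0.2674,-0.9636)
member 7 (3-5): L=3.4961, (cx,cy)=(0.9954,0.0958)
member 8 (4-5): L=7.3097, (cx,cy)=(0.2179,0.9760)
member 9 (4-6): L=3.0770, (cx,cy)=(1.0000,0.0000)
member 10 (5-6): L=7.2867, (cx,cy)=(0.2037,-0.9790)
solve A·x = −loads:
  F[0-1] = -2940.7430 N (compression)
  F[0-2] = -2568.9717 N (compression)
  F[1-2] = +2789.1026 N (tension)
  F[1-3] = -1432.0536 N (compression)
  F[2-3] = -2753.8000 N (compression)
  F[2-4] = -1376.6571 N (compression)
  F[3-4] = +2686.2537 N (tension)
  F[3-5] = -2670.0791 N (compression)
  F[4-5] = -2652.1577 N (compression)
  F[4-6] = -80.2829 N (compression)
  F[5-6] = +394.2041 N (tension)
  Rx@0 = +3316.0600 N
  Ry@0 = +2844.2624 N
  Ry@6 = -385.9424 N

-2568.972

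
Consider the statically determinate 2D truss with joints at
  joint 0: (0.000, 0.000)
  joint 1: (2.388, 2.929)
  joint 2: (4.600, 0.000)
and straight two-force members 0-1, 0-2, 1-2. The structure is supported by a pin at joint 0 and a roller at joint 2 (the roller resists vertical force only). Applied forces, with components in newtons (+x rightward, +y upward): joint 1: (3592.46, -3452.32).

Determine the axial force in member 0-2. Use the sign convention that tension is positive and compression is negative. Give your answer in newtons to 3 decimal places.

N=3 nodes, M=3 members, R=3 reactions → 2N=6, M+R=6
member 0 (0-1): L=3.7791, (cx,cy)=(0.6319,0.7751)
member 1 (0-2): L=4.6000, (cx,cy)=(1.0000,0.0000)
member 2 (1-2): L=3.6704, (cx,cy)=(0.6027,-0.7980)
solve A·x = −loads:
  F[0-1] = +809.4215 N (tension)
  F[0-2] = +3080.9892 N (tension)
  F[1-2] = -5112.3531 N (compression)
  Rx@0 = -3592.4600 N
  Ry@0 = -627.3442 N
  Ry@2 = +4079.6642 N

3080.989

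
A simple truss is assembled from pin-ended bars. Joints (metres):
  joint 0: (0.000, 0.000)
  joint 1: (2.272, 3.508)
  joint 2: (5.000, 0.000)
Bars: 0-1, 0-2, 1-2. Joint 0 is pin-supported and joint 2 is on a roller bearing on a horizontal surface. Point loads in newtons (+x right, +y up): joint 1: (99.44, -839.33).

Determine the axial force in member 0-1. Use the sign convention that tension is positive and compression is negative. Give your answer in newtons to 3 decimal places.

N=3 nodes, M=3 members, R=3 reactions → 2N=6, M+R=6
member 0 (0-1): L=4.1795, (cx,cy)=(0.5436,0.8393)
member 1 (0-2): L=5.0000, (cx,cy)=(1.0000,0.0000)
member 2 (1-2): L=4.4439, (cx,cy)=(0.6139,-0.7894)
solve A·x = −loads:
  F[0-1] = -462.4727 N (compression)
  F[0-2] = +350.8440 N (tension)
  F[1-2] = -571.5205 N (compression)
  Rx@0 = -99.4400 N
  Ry@0 = +388.1713 N
  Ry@2 = +451.1587 N

-462.473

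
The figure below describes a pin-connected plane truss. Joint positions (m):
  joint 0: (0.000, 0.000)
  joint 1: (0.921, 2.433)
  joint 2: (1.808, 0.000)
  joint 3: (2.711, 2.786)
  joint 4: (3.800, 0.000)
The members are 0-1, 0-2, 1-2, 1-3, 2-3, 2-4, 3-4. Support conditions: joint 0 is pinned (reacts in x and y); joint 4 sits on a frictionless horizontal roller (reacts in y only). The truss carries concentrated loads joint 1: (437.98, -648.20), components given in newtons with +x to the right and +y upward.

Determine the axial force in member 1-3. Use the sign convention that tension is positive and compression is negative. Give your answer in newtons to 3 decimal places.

N=5 nodes, M=7 members, R=3 reactions → 2N=10, M+R=10
member 0 (0-1): L=2.6015, (cx,cy)=(0.3540,0.9352)
member 1 (0-2): L=1.8080, (cx,cy)=(1.0000,0.0000)
member 2 (1-2): L=2.5896, (cx,cy)=(0.3425,-0.9395)
member 3 (1-3): L=1.8245, (cx,cy)=(0.9811,0.1935)
member 4 (2-3): L=2.9287, (cx,cy)=(0.3083,0.9513)
member 5 (2-4): L=1.9920, (cx,cy)=(1.0000,0.0000)
member 6 (3-4): L=2.9913, (cx,cy)=(0.3641,-0.9314)
solve A·x = −loads:
  F[0-1] = -225.2636 N (compression)
  F[0-2] = +517.7297 N (tension)
  F[1-2] = -535.8434 N (compression)
  F[1-3] = -340.6302 N (compression)
  F[2-3] = +529.2144 N (tension)
  F[2-4] = +171.0213 N (tension)
  F[3-4] = -469.7627 N (compression)
  Rx@0 = -437.9800 N
  Ry@0 = +210.6743 N
  Ry@4 = +437.5257 N

-340.630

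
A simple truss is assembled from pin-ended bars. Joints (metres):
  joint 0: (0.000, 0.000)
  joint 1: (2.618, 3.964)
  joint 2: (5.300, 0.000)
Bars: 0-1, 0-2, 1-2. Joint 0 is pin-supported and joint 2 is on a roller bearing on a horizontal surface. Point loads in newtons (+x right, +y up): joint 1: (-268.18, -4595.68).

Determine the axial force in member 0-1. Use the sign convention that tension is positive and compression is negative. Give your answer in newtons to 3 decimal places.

N=3 nodes, M=3 members, R=3 reactions → 2N=6, M+R=6
member 0 (0-1): L=4.7505, (cx,cy)=(0.5511,0.8344)
member 1 (0-2): L=5.3000, (cx,cy)=(1.0000,0.0000)
member 2 (1-2): L=4.7861, (cx,cy)=(0.5604,-0.8282)
solve A·x = −loads:
  F[0-1] = -3027.3822 N (compression)
  F[0-2] = +1400.2111 N (tension)
  F[1-2] = -2498.6956 N (compression)
  Rx@0 = +268.1800 N
  Ry@0 = +2526.1659 N
  Ry@2 = +2069.5141 N

-3027.382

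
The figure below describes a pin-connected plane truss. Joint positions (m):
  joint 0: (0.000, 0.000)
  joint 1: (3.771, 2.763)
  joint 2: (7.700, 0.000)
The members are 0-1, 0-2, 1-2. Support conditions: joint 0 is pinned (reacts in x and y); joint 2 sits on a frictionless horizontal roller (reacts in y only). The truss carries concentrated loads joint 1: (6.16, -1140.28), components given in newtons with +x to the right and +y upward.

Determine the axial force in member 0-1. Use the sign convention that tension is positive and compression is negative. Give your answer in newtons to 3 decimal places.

N=3 nodes, M=3 members, R=3 reactions → 2N=6, M+R=6
member 0 (0-1): L=4.6749, (cx,cy)=(0.8066,0.5910)
member 1 (0-2): L=7.7000, (cx,cy)=(1.0000,0.0000)
member 2 (1-2): L=4.8032, (cx,cy)=(0.8180,-0.5752)
solve A·x = −loads:
  F[0-1] = -980.7096 N (compression)
  F[0-2] = +797.2492 N (tension)
  F[1-2] = -974.6467 N (compression)
  Rx@0 = -6.1600 N
  Ry@0 = +579.6286 N
  Ry@2 = +560.6514 N

-980.710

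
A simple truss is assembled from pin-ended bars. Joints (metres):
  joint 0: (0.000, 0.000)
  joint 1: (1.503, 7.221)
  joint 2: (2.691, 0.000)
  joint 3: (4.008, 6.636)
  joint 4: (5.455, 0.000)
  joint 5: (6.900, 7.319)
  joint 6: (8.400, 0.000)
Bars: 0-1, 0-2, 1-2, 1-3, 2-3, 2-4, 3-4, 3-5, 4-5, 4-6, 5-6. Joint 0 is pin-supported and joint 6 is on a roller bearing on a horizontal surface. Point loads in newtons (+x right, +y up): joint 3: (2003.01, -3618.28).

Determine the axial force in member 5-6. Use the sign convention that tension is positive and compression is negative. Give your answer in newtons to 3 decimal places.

-3377.589

N=7 nodes, M=11 members, R=3 reactions → 2N=14, M+R=14
member 0 (0-1): L=7.3758, (cx,cy)=(0.2038,0.9790)
member 1 (0-2): L=2.6910, (cx,cy)=(1.0000,0.0000)
member 2 (1-2): L=7.3181, (cx,cy)=(0.1623,-0.9867)
member 3 (1-3): L=2.5724, (cx,cy)=(0.9738,-0.2274)
member 4 (2-3): L=6.7654, (cx,cy)=(0.1947,0.9809)
member 5 (2-4): L=2.7640, (cx,cy)=(1.0000,0.0000)
member 6 (3-4): L=6.7919, (cx,cy)=(0.2130,-0.9770)
member 7 (3-5): L=2.9716, (cx,cy)=(0.9732,0.2298)
member 8 (4-5): L=7.4603, (cx,cy)=(0.1937,0.9811)
member 9 (4-6): L=2.9450, (cx,cy)=(1.0000,0.0000)
member 10 (5-6): L=7.4711, (cx,cy)=(0.2008,-0.9796)
solve A·x = −loads:
  F[0-1] = -316.0981 N (compression)
  F[0-2] = +2067.4231 N (tension)
  F[1-2] = +342.0110 N (tension)
  F[1-3] = -123.1615 N (compression)
  F[2-3] = -344.0562 N (compression)
  F[2-4] = +2189.9205 N (tension)
  F[3-4] = -3724.1243 N (compression)
  F[3-5] = -1434.9243 N (compression)
  F[4-5] = +3708.8630 N (tension)
  F[4-6] = +678.1284 N (tension)
  F[5-6] = -3377.5895 N (compression)
  Rx@0 = -2003.0100 N
  Ry@0 = +309.4656 N
  Ry@6 = +3308.8144 N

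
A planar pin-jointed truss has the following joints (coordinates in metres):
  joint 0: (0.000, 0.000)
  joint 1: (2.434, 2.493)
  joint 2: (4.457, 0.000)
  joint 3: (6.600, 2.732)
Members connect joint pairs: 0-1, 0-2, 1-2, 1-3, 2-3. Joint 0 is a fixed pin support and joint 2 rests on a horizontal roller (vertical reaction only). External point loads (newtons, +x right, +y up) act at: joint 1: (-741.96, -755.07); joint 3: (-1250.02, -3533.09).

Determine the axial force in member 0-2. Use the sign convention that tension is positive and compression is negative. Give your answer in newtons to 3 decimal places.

N=4 nodes, M=5 members, R=3 reactions → 2N=8, M+R=8
member 0 (0-1): L=3.4842, (cx,cy)=(0.6986,0.7155)
member 1 (0-2): L=4.4570, (cx,cy)=(1.0000,0.0000)
member 2 (1-2): L=3.2105, (cx,cy)=(0.6301,-0.7765)
member 3 (1-3): L=4.1728, (cx,cy)=(0.9984,0.0573)
member 4 (2-3): L=3.4722, (cx,cy)=(0.6172,0.7868)
solve A·x = −loads:
  F[0-1] = +244.3159 N (tension)
  F[0-2] = -2162.6564 N (compression)
  F[1-2] = -1079.8286 N (compression)
  F[1-3] = +1595.6685 N (tension)
  F[2-3] = -4606.5075 N (compression)
  Rx@0 = +1991.9800 N
  Ry@0 = -174.8136 N
  Ry@2 = +4462.9736 N

-2162.656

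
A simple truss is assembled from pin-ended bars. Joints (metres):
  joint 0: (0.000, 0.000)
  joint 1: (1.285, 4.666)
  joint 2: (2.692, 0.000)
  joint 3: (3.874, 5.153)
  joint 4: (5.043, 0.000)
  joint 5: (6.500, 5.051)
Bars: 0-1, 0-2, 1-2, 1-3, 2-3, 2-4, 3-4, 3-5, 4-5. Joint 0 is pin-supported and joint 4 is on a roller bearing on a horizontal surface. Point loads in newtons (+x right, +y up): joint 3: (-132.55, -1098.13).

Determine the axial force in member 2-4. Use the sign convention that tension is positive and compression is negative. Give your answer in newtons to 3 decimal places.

N=6 nodes, M=9 members, R=3 reactions → 2N=12, M+R=12
member 0 (0-1): L=4.8397, (cx,cy)=(0.2655,0.9641)
member 1 (0-2): L=2.6920, (cx,cy)=(1.0000,0.0000)
member 2 (1-2): L=4.8735, (cx,cy)=(0.2887,-0.9574)
member 3 (1-3): L=2.6344, (cx,cy)=(0.9828,0.1849)
member 4 (2-3): L=5.2868, (cx,cy)=(0.2236,0.9747)
member 5 (2-4): L=2.3510, (cx,cy)=(1.0000,0.0000)
member 6 (3-4): L=5.2839, (cx,cy)=(0.2212,-0.9752)
member 7 (3-5): L=2.6280, (cx,cy)=(0.9992,-0.0388)
member 8 (4-5): L=5.2569, (cx,cy)=(0.2772,0.9608)
solve A·x = −loads:
  F[0-1] = -404.5138 N (compression)
  F[0-2] = -25.1468 N (compression)
  F[1-2] = +365.5065 N (tension)
  F[1-3] = -216.6603 N (compression)
  F[2-3] = -359.0309 N (compression)
  F[2-4] = +160.6462 N (tension)
  F[3-4] = -726.1285 N (compression)
  F[3-5] = +0.0000 N (tension)
  F[4-5] = -0.0000 N (compression)
  Rx@0 = +132.5500 N
  Ry@0 = +389.9949 N
  Ry@4 = +708.1351 N

160.646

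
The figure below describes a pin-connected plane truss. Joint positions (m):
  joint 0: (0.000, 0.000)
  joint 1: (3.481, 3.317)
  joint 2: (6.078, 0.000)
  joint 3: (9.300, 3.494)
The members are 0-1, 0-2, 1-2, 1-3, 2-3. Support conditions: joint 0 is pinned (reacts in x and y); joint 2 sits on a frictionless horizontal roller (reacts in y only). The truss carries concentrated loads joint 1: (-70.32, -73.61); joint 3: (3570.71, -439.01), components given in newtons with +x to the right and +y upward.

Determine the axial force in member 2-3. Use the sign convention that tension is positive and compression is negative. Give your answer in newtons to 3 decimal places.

-766.418

N=4 nodes, M=5 members, R=3 reactions → 2N=8, M+R=8
member 0 (0-1): L=4.8083, (cx,cy)=(0.7240,0.6898)
member 1 (0-2): L=6.0780, (cx,cy)=(1.0000,0.0000)
member 2 (1-2): L=4.2127, (cx,cy)=(0.6165,-0.7874)
member 3 (1-3): L=5.8217, (cx,cy)=(0.9995,0.0304)
member 4 (2-3): L=4.7528, (cx,cy)=(0.6779,0.7351)
solve A·x = −loads:
  F[0-1] = +3211.6579 N (tension)
  F[0-2] = +1175.2945 N (tension)
  F[1-2] = -2749.3051 N (compression)
  F[1-3] = +4092.1667 N (tension)
  F[2-3] = -766.4182 N (compression)
  Rx@0 = -3500.3900 N
  Ry@0 = -2215.5535 N
  Ry@2 = +2728.1735 N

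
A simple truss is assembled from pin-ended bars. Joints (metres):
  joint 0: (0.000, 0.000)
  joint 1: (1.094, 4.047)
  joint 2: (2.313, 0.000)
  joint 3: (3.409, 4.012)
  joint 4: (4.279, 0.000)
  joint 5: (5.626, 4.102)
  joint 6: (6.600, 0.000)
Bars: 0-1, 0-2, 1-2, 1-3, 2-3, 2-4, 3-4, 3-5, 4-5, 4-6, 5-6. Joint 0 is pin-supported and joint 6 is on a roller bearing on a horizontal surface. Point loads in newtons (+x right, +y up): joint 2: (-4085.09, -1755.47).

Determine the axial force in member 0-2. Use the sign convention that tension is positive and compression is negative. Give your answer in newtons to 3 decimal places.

N=7 nodes, M=11 members, R=3 reactions → 2N=14, M+R=14
member 0 (0-1): L=4.1923, (cx,cy)=(0.2610,0.9654)
member 1 (0-2): L=2.3130, (cx,cy)=(1.0000,0.0000)
member 2 (1-2): L=4.2266, (cx,cy)=(0.2884,-0.9575)
member 3 (1-3): L=2.3153, (cx,cy)=(0.9999,-0.0151)
member 4 (2-3): L=4.1590, (cx,cy)=(0.2635,0.9647)
member 5 (2-4): L=1.9660, (cx,cy)=(1.0000,0.0000)
member 6 (3-4): L=4.1052, (cx,cy)=(0.2119,-0.9773)
member 7 (3-5): L=2.2188, (cx,cy)=(0.9992,0.0406)
member 8 (4-5): L=4.3175, (cx,cy)=(0.3120,0.9501)
member 9 (4-6): L=2.3210, (cx,cy)=(1.0000,0.0000)
member 10 (5-6): L=4.2161, (cx,cy)=(0.2310,-0.9729)
solve A·x = −loads:
  F[0-1] = -1181.1852 N (compression)
  F[0-2] = -3776.8514 N (compression)
  F[1-2] = +1201.1985 N (tension)
  F[1-3] = -654.7527 N (compression)
  F[2-3] = +627.4947 N (tension)
  F[2-4] = +489.3178 N (tension)
  F[3-4] = -644.1661 N (compression)
  F[3-5] = -353.0941 N (compression)
  F[4-5] = +662.6076 N (tension)
  F[4-6] = +146.0792 N (tension)
  F[5-6] = -632.3175 N (compression)
  Rx@0 = +4085.0900 N
  Ry@0 = +1140.2576 N
  Ry@6 = +615.2124 N

-3776.851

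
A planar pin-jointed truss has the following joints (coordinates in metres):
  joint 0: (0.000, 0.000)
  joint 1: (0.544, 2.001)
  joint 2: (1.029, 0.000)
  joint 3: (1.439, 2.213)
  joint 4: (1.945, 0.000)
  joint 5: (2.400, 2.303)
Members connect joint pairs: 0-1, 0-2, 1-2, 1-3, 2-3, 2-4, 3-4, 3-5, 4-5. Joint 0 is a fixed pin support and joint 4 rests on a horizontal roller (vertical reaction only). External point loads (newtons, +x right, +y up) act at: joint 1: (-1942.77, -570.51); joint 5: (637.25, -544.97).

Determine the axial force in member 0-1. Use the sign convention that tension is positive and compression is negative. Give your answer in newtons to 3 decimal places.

N=6 nodes, M=9 members, R=3 reactions → 2N=12, M+R=12
member 0 (0-1): L=2.0736, (cx,cy)=(0.2623,0.9650)
member 1 (0-2): L=1.0290, (cx,cy)=(1.0000,0.0000)
member 2 (1-2): L=2.0589, (cx,cy)=(0.2356,-0.9719)
member 3 (1-3): L=0.9198, (cx,cy)=(0.9731,0.2305)
member 4 (2-3): L=2.2507, (cx,cy)=(0.1822,0.9833)
member 5 (2-4): L=0.9160, (cx,cy)=(1.0000,0.0000)
member 6 (3-4): L=2.2701, (cx,cy)=(0.2229,-0.9748)
member 7 (3-5): L=0.9652, (cx,cy)=(0.9956,0.0932)
member 8 (4-5): L=2.3475, (cx,cy)=(0.1938,0.9810)
solve A·x = −loads:
  F[0-1] = -1583.0661 N (compression)
  F[0-2] = -890.2153 N (compression)
  F[1-2] = +1283.4261 N (tension)
  F[1-3] = +1259.0448 N (tension)
  F[2-3] = -1268.5368 N (compression)
  F[2-4] = -356.8057 N (compression)
  F[3-4] = +1054.7223 N (tension)
  F[3-5] = +762.2828 N (tension)
  F[4-5] = -627.9567 N (compression)
  Rx@0 = +1305.5200 N
  Ry@0 = +1527.6191 N
  Ry@4 = -412.1391 N

-1583.066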